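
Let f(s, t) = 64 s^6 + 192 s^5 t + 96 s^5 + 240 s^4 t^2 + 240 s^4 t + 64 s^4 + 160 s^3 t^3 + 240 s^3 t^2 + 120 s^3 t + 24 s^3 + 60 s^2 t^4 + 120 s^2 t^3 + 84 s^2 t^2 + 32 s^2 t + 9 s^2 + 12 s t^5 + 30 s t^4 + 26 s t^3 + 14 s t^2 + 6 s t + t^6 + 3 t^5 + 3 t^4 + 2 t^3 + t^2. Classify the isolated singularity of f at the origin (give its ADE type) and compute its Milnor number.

The Hessian of f at 0 is [[18, 6], [6, 2]] with rank 1, so corank 1. A Groebner basis of the Jacobian ideal J(f) in C{s,t} is {-243*s + t^3 - 9*t^2 - 81*t, s^2 - 6*s - t^2/3 - 2*t, s*t + 9*s + 2*t^2/3 + 3*t}; counting standard monomials gives mu = 4. Corank 1: A-series; mu = 4 gives A_4.

Type A_4, Milnor number mu = 4.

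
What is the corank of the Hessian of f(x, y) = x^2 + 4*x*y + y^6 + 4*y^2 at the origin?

The Hessian at 0 is [[2, 4], [4, 8]] of rank 1; hence corank 1.

1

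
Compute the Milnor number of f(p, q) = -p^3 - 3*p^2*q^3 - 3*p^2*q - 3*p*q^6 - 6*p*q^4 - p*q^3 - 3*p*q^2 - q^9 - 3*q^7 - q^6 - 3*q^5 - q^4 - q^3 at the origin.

7

The Hessian of f at 0 has rank 0. Corank 2; j^3 = -(p + q)^3 is a perfect cube, so E-series; the 4-jet and mu = 7 give E_7.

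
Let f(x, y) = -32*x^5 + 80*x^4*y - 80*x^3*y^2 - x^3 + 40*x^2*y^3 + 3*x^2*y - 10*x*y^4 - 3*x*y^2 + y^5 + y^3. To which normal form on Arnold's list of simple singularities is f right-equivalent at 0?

E_8

The Hessian of f at 0 is [[0, 0], [0, 0]] with rank 0, so corank 2. A Groebner basis of the Jacobian ideal J(f) in C{x,y} is {y^5, x*y^3 - 7*y^4/8, x^2 - 2*x*y + y^2}; counting standard monomials gives mu = 8. Corank 2; j^3 = -(x - y)^3 is a perfect cube, so E-series; the 5-jet and mu = 8 give E_8.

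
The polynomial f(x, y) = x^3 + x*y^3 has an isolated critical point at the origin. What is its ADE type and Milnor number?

Type E_{7}, Milnor number mu = 7.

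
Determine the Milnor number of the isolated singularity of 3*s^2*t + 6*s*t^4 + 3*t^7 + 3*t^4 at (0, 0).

5

The Hessian of f at 0 has rank 0. Corank 2; j^3 = 3*s^2*t has shape L^2 M (L != M), so D-series; mu = 5 gives D_5.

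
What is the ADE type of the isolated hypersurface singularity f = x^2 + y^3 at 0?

A_{2}

The Hessian of f at 0 has rank 1. Corank 1: A-series; mu = 2 gives A_2.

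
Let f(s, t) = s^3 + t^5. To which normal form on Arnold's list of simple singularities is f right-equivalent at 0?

The Hessian of f at 0 has rank 0. Corank 2; j^3 = s^3 is a perfect cube, so E-series; the 5-jet and mu = 8 give E_8.

E_{8}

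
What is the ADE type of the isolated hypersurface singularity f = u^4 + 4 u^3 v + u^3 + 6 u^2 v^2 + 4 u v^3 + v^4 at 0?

E_6

The Hessian of f at 0 has rank 0. Corank 2; j^3 = u^3 is a perfect cube, so E-series; the 4-jet and mu = 6 give E_6.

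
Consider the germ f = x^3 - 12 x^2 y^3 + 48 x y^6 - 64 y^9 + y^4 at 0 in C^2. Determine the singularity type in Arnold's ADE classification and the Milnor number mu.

The Hessian of f at 0 has rank 0. Corank 2; j^3 = x^3 is a perfect cube, so E-series; the 4-jet and mu = 6 give E_6.

Type E_6, Milnor number mu = 6.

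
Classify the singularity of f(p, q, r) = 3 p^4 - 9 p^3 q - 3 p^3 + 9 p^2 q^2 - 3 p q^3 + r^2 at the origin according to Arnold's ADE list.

The Hessian of f at 0 is [[0, 0, 0], [0, 0, 0], [0, 0, 2]] with rank 1, so corank 2. A Groebner basis of the Jacobian ideal J(f) in C{p,q,r} is {3*p^2 + q^4 + q^3, p^3, p^2*q - p^2 - q^3/3, -2*p^2 + p*q^2 - 2*q^3/3, r}; counting standard monomials gives mu = 7. Corank 2; j^3 = -3*p^3 is a perfect cube, so E-series; the 4-jet and mu = 7 give E_7.

E_7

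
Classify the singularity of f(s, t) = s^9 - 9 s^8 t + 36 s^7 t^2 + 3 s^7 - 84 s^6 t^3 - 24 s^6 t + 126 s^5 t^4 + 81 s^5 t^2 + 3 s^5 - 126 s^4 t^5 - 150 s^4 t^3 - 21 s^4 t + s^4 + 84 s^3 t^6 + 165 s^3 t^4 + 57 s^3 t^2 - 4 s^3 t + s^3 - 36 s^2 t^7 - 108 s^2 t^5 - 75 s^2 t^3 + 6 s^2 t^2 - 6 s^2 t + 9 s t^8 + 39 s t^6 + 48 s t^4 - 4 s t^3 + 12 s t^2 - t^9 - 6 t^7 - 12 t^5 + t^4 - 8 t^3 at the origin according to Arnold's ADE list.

The Hessian of f at 0 has rank 0. Corank 2; j^3 = (s - 2*t)^3 is a perfect cube, so E-series; the 4-jet and mu = 6 give E_6.

E_{6}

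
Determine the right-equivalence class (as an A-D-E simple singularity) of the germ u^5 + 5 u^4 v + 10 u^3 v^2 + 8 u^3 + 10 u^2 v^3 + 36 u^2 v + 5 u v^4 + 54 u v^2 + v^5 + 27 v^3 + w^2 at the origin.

E_8

The Hessian of f at 0 has rank 1. Corank 2; j^3 = (2*u + 3*v)^3 is a perfect cube, so E-series; the 5-jet and mu = 8 give E_8.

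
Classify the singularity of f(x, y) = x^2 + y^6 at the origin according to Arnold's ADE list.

A_{5}

The Hessian of f at 0 has rank 1. Corank 1: A-series; mu = 5 gives A_5.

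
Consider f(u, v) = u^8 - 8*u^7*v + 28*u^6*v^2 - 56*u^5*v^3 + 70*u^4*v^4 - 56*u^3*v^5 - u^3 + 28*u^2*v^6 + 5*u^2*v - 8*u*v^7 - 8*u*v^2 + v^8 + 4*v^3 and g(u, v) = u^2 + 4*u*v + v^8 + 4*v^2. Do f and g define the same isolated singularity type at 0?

No.

The Hessian of f at 0 is [[0, 0], [0, 0]] with rank 0, so corank 2. A Groebner basis of the Jacobian ideal J(f) in C{u,v} is {u*v/8 + v^7 - v^2/4, u*v^2 - 2*v^3, u^2 - 3*u*v + 2*v^2}; counting standard monomials gives mu = 9. Corank 2; j^3 = -(u - 2*v)^2*(u - v) has shape L^2 M (L != M), so D-series; mu = 9 gives D_9. The Hessian of g at 0 is [[2, 4], [4, 8]] with rank 1, so corank 1. A Groebner basis of the Jacobian ideal J(g) in C{u,v} is {v^7, u + 2*v}; counting standard monomials gives mu = 7. Corank 1: A-series; mu = 7 gives A_7. f is D_9 but g is A_7, hence not right-equivalent.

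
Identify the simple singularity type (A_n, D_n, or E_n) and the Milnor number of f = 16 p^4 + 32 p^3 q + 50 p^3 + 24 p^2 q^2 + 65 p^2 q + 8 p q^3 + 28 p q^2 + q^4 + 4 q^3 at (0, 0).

Type D_5, Milnor number mu = 5.

The Hessian of f at 0 has rank 0. Corank 2; j^3 = (2*p + q)*(5*p + 2*q)^2 has shape L^2 M (L != M), so D-series; mu = 5 gives D_5.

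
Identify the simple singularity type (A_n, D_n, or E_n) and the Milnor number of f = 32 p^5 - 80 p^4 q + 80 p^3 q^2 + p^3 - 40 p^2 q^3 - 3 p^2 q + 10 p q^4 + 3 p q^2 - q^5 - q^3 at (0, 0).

The Hessian of f at 0 is [[0, 0], [0, 0]] with rank 0, so corank 2. A Groebner basis of the Jacobian ideal J(f) in C{p,q} is {q^5, p*q^3 - 7*q^4/8, p^2 - 2*p*q + q^2}; counting standard monomials gives mu = 8. Corank 2; j^3 = (p - q)^3 is a perfect cube, so E-series; the 5-jet and mu = 8 give E_8.

Type E8, Milnor number mu = 8.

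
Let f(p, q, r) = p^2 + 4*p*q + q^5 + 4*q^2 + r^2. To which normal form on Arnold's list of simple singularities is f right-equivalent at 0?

The Hessian of f at 0 has rank 2. Corank 1: A-series; mu = 4 gives A_4.

A4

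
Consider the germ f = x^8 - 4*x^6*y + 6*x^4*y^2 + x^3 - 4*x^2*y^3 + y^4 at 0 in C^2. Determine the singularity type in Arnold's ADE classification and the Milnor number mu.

Type E_6, Milnor number mu = 6.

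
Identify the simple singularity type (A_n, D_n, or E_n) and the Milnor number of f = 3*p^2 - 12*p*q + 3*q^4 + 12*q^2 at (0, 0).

Type A_{3}, Milnor number mu = 3.

The Hessian of f at 0 is [[6, -12], [-12, 24]] with rank 1, so corank 1. A Groebner basis of the Jacobian ideal J(f) in C{p,q} is {q^3, p - 2*q}; counting standard monomials gives mu = 3. Corank 1: A-series; mu = 3 gives A_3.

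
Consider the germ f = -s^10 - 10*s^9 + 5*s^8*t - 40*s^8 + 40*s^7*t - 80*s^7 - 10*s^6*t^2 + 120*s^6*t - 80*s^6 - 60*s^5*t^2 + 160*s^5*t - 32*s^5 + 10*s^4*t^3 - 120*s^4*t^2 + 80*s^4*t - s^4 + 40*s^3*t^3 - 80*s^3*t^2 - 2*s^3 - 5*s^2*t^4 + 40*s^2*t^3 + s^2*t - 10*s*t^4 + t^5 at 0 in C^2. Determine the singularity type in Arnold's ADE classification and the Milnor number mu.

Type D_{6}, Milnor number mu = 6.

The Hessian of f at 0 has rank 0. Corank 2; j^3 = -s^2*(2*s - t) has shape L^2 M (L != M), so D-series; mu = 6 gives D_6.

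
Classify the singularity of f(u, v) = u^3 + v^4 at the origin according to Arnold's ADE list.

The Hessian of f at 0 has rank 0. Corank 2; j^3 = u^3 is a perfect cube, so E-series; the 4-jet and mu = 6 give E_6.

E_6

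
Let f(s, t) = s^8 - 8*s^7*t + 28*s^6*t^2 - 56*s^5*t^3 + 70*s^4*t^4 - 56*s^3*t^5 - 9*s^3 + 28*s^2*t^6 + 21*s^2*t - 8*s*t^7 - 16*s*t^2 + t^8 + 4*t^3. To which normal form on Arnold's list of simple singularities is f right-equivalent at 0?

The Hessian of f at 0 has rank 0. Corank 2; j^3 = -(s - t)*(3*s - 2*t)^2 has shape L^2 M (L != M), so D-series; mu = 9 gives D_9.

D_{9}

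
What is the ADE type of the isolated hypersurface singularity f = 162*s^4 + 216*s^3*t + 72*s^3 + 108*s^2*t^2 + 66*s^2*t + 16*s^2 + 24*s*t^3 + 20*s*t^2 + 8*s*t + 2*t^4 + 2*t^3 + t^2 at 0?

The Hessian of f at 0 has rank 1. Corank 1: A-series; mu = 3 gives A_3.

A_3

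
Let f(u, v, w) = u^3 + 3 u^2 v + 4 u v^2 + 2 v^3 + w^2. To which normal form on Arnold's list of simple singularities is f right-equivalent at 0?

D4

The Hessian of f at 0 has rank 1. Corank 2; j^3 = (u + v)*(u^2 + 2*u*v + 2*v^2) splits into three distinct lines over C (the quadratic factor has nonzero discriminant), so D_4.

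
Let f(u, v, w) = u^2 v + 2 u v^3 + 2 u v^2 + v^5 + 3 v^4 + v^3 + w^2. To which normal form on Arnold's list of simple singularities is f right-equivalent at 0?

D5

The Hessian of f at 0 is [[0, 0, 0], [0, 0, 0], [0, 0, 2]] with rank 1, so corank 2. A Groebner basis of the Jacobian ideal J(f) in C{u,v,w} is {u*v^2 - u*v - v^2, u*v + v^3 + v^2, u^2 - 2*u*v - 3*v^2, w}; counting standard monomials gives mu = 5. Corank 2; j^3 = v*(u + v)^2 has shape L^2 M (L != M), so D-series; mu = 5 gives D_5.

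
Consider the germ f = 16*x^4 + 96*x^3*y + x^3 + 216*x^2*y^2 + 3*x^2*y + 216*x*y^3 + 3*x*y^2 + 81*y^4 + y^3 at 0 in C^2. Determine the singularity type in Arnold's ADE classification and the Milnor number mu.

Type E_6, Milnor number mu = 6.

The Hessian of f at 0 is [[0, 0], [0, 0]] with rank 0, so corank 2. A Groebner basis of the Jacobian ideal J(f) in C{x,y} is {y^4, x*y^2 + 7*y^3/6, x^2 + 2*x*y + y^2}; counting standard monomials gives mu = 6. Corank 2; j^3 = (x + y)^3 is a perfect cube, so E-series; the 4-jet and mu = 6 give E_6.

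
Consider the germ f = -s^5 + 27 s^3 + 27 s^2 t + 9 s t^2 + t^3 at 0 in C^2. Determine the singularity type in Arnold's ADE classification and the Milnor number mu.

Type E_{8}, Milnor number mu = 8.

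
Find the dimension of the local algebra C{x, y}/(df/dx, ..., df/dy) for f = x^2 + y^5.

4

The Hessian of f at 0 has rank 1. Corank 1: A-series; mu = 4 gives A_4.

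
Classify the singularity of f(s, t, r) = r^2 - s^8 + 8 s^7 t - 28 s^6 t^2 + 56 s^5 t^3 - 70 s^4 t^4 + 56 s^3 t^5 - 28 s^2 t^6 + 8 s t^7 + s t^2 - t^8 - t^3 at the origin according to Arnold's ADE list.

D_{9}

The Hessian of f at 0 has rank 1. Corank 2; j^3 = t^2*(s - t) has shape L^2 M (L != M), so D-series; mu = 9 gives D_9.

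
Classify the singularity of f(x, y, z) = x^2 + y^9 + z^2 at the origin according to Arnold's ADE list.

The Hessian of f at 0 is [[2, 0, 0], [0, 0, 0], [0, 0, 2]] with rank 2, so corank 1. A Groebner basis of the Jacobian ideal J(f) in C{x,y,z} is {y^8, x, z}; counting standard monomials gives mu = 8. Corank 1: A-series; mu = 8 gives A_8.

A8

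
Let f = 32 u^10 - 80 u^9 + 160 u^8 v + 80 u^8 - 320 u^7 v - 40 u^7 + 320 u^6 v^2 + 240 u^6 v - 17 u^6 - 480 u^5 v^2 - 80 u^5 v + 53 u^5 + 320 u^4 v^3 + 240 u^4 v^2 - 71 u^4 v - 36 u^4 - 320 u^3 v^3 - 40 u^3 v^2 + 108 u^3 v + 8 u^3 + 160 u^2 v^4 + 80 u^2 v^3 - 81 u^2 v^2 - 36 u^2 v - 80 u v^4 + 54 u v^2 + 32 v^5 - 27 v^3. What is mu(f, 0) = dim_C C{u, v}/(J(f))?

8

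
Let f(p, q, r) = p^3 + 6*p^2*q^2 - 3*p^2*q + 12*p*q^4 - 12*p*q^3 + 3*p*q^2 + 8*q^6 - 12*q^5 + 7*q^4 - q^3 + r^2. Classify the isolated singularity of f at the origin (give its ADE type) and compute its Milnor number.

Type E6, Milnor number mu = 6.

The Hessian of f at 0 is [[0, 0, 0], [0, 0, 0], [0, 0, 2]] with rank 1, so corank 2. A Groebner basis of the Jacobian ideal J(f) in C{p,q,r} is {p^3 + 3*p^2/4 - 3*p*q/2 + 3*q^2/4, p^2*q + p^2/2 - p*q + q^2/2, p^2/4 + p*q^2 - p*q/2 + q^2/4, q^3, r}; counting standard monomials gives mu = 6. Corank 2; j^3 = (p - q)^3 is a perfect cube, so E-series; the 4-jet and mu = 6 give E_6.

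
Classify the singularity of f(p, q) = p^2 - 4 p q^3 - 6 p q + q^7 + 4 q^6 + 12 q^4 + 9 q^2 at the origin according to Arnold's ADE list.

The Hessian of f at 0 is [[2, -6], [-6, 18]] with rank 1, so corank 1. A Groebner basis of the Jacobian ideal J(f) in C{p,q} is {-p/2 + q^3 + 3*q/2, p^2 - 6*p*q + 9*q^2}; counting standard monomials gives mu = 6. Corank 1: A-series; mu = 6 gives A_6.

A6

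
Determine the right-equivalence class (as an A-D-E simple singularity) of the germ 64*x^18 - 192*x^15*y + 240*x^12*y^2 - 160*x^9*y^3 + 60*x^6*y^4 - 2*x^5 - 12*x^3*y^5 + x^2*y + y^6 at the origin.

D_7

The Hessian of f at 0 is [[0, 0], [0, 0]] with rank 0, so corank 2. A Groebner basis of the Jacobian ideal J(f) in C{x,y} is {x^2/6 + y^5, x^3, x*y}; counting standard monomials gives mu = 7. Corank 2; j^3 = x^2*y has shape L^2 M (L != M), so D-series; mu = 7 gives D_7.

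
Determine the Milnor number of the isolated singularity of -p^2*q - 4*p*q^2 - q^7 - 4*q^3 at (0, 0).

The Hessian of f at 0 has rank 0. Corank 2; j^3 = -q*(p + 2*q)^2 has shape L^2 M (L != M), so D-series; mu = 8 gives D_8.

8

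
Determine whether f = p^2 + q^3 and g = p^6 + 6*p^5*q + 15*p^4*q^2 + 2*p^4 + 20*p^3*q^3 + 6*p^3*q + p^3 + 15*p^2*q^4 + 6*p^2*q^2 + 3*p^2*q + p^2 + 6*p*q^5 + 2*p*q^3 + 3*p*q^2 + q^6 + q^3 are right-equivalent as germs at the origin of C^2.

Yes.

The Hessian of f at 0 has rank 1. Corank 1: A-series; mu = 2 gives A_2. The Hessian of g at 0 has rank 1. Corank 1: A-series; mu = 2 gives A_2. Both have type A_2, hence right-equivalent.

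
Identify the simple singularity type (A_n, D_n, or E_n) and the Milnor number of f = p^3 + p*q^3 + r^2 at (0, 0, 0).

The Hessian of f at 0 has rank 1. Corank 2; j^3 = p^3 is a perfect cube, so E-series; the 4-jet and mu = 7 give E_7.

Type E_7, Milnor number mu = 7.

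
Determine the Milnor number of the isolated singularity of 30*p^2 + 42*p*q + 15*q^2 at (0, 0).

1

The Hessian of f at 0 is [[60, 42], [42, 30]] with rank 2, so corank 0. A Groebner basis of the Jacobian ideal J(f) in C{p,q} is {p, q}; counting standard monomials gives mu = 1. Corank 0: nondegenerate Morse point, so A_1.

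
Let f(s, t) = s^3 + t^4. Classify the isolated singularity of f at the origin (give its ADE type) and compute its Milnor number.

The Hessian of f at 0 has rank 0. Corank 2; j^3 = s^3 is a perfect cube, so E-series; the 4-jet and mu = 6 give E_6.

Type E_{6}, Milnor number mu = 6.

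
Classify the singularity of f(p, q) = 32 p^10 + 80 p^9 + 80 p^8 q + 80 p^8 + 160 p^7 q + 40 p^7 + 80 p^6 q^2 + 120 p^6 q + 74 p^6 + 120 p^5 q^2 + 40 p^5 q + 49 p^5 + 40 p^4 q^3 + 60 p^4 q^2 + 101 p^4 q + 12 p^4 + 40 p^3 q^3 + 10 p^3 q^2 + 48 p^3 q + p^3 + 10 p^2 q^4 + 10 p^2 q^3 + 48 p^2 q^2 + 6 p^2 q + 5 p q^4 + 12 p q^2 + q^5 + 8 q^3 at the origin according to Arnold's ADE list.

E_{8}

The Hessian of f at 0 is [[0, 0], [0, 0]] with rank 0, so corank 2. A Groebner basis of the Jacobian ideal J(f) in C{p,q} is {-7*p^2/1536 + p*q^3 - 7*p*q^2/48 - 7*p*q/384 - 7*q^3/24 - 7*q^2/384, p^2/384 + p*q^2/12 + p*q/96 + q^4 + q^3/6 + q^2/96, p^3 + p^2/8 - 8*p*q^2 + p*q/2 - 8*q^3 + q^2/2, p^2*q - p^2/48 + 10*p*q^2/3 - p*q/12 + 8*q^3/3 - q^2/12}; counting standard monomials gives mu = 8. Corank 2; j^3 = (p + 2*q)^3 is a perfect cube, so E-series; the 5-jet and mu = 8 give E_8.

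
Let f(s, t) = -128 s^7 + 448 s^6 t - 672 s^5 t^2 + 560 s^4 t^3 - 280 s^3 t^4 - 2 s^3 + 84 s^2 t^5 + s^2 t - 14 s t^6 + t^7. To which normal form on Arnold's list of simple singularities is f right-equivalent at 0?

The Hessian of f at 0 has rank 0. Corank 2; j^3 = -s^2*(2*s - t) has shape L^2 M (L != M), so D-series; mu = 8 gives D_8.

D_{8}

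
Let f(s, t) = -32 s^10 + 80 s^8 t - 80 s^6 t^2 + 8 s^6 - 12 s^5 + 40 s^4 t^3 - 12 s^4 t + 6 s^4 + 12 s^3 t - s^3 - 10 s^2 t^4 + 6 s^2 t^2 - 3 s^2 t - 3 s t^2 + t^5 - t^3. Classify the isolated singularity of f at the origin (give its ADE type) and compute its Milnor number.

Type E_8, Milnor number mu = 8.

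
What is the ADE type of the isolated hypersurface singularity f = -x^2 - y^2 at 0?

A_{1}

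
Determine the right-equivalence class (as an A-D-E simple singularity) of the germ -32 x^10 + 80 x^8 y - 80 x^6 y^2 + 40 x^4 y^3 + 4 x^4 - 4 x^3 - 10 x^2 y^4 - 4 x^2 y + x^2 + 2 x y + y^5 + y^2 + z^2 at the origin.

A_{4}

The Hessian of f at 0 has rank 2. Corank 1: A-series; mu = 4 gives A_4.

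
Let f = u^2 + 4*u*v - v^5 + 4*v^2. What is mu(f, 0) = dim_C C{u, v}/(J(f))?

4

The Hessian of f at 0 has rank 1. Corank 1: A-series; mu = 4 gives A_4.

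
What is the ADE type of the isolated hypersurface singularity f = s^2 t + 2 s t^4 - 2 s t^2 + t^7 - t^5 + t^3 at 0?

The Hessian of f at 0 is [[0, 0], [0, 0]] with rank 0, so corank 2. A Groebner basis of the Jacobian ideal J(f) in C{s,t} is {s*t + t^4 - t^2, s*t^2 - t^3, s^2 - 7*s*t + 6*t^2}; counting standard monomials gives mu = 6. Corank 2; j^3 = t*(s - t)^2 has shape L^2 M (L != M), so D-series; mu = 6 gives D_6.

D_6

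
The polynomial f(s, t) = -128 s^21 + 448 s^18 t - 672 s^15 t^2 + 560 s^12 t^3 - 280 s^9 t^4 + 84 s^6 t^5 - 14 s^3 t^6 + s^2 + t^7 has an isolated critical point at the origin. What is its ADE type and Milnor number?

The Hessian of f at 0 has rank 1. Corank 1: A-series; mu = 6 gives A_6.

Type A_6, Milnor number mu = 6.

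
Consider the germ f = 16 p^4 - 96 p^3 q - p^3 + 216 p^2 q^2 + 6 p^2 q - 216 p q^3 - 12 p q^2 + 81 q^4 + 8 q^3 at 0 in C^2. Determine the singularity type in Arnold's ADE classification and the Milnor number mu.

Type E_{6}, Milnor number mu = 6.

The Hessian of f at 0 has rank 0. Corank 2; j^3 = -(p - 2*q)^3 is a perfect cube, so E-series; the 4-jet and mu = 6 give E_6.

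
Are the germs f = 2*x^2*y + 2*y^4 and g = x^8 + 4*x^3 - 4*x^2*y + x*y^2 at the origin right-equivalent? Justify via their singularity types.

No.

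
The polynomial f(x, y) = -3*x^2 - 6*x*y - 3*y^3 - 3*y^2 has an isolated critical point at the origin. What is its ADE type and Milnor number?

Type A2, Milnor number mu = 2.

The Hessian of f at 0 has rank 1. Corank 1: A-series; mu = 2 gives A_2.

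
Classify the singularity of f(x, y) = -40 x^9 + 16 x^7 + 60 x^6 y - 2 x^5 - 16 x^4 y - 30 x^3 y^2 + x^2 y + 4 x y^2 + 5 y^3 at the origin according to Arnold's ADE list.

D_4

The Hessian of f at 0 has rank 0. Corank 2; j^3 = y*(x^2 + 4*x*y + 5*y^2) splits into three distinct lines over C (the quadratic factor has nonzero discriminant), so D_4.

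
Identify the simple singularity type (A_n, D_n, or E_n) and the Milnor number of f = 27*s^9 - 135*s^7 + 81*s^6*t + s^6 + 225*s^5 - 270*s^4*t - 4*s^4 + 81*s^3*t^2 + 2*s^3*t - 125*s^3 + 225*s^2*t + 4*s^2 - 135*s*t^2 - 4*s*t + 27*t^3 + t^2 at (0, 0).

Type A_2, Milnor number mu = 2.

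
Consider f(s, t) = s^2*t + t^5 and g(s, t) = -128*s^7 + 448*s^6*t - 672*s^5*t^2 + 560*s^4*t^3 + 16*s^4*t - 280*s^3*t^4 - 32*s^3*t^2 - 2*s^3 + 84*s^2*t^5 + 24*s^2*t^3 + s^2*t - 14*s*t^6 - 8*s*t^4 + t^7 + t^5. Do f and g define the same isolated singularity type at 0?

Yes.

The Hessian of f at 0 has rank 0. Corank 2; j^3 = s^2*t has shape L^2 M (L != M), so D-series; mu = 6 gives D_6. The Hessian of g at 0 has rank 0. Corank 2; j^3 = -s^2*(2*s - t) has shape L^2 M (L != M), so D-series; mu = 6 gives D_6. Both have type D_6, hence right-equivalent.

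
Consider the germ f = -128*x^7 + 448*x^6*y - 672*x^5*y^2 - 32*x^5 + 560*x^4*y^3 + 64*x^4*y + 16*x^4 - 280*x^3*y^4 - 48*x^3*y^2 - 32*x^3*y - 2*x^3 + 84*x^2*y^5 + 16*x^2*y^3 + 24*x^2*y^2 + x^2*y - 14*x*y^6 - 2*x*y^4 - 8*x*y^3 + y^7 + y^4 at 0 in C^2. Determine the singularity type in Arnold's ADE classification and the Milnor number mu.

Type D5, Milnor number mu = 5.

The Hessian of f at 0 is [[0, 0], [0, 0]] with rank 0, so corank 2. A Groebner basis of the Jacobian ideal J(f) in C{x,y} is {x*y^2, x*y/8 + y^3, x^2 - x*y/2}; counting standard monomials gives mu = 5. Corank 2; j^3 = -x^2*(2*x - y) has shape L^2 M (L != M), so D-series; mu = 5 gives D_5.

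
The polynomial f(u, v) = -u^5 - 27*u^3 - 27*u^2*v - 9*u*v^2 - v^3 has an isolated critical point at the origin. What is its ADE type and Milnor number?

Type E8, Milnor number mu = 8.

The Hessian of f at 0 is [[0, 0], [0, 0]] with rank 0, so corank 2. A Groebner basis of the Jacobian ideal J(f) in C{u,v} is {v^5, u*v^3 + v^4/4, u^2 + 2*u*v/3 + v^2/9}; counting standard monomials gives mu = 8. Corank 2; j^3 = -(3*u + v)^3 is a perfect cube, so E-series; the 5-jet and mu = 8 give E_8.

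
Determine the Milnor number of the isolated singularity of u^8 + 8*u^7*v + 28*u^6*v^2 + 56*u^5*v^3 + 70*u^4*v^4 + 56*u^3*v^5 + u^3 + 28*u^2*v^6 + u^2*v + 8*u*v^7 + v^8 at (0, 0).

9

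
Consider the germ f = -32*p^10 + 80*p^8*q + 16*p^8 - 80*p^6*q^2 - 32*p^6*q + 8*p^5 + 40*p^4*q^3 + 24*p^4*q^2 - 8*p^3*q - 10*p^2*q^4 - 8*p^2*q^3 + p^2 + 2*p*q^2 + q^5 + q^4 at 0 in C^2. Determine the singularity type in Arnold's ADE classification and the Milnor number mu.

Type A4, Milnor number mu = 4.

The Hessian of f at 0 is [[2, 0], [0, 0]] with rank 1, so corank 1. A Groebner basis of the Jacobian ideal J(f) in C{p,q} is {p^2, p + q^2}; counting standard monomials gives mu = 4. Corank 1: A-series; mu = 4 gives A_4.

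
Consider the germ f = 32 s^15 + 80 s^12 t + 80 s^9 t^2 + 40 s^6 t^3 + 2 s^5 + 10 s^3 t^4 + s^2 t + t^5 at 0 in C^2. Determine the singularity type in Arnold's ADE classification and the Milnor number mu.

Type D6, Milnor number mu = 6.

The Hessian of f at 0 has rank 0. Corank 2; j^3 = s^2*t has shape L^2 M (L != M), so D-series; mu = 6 gives D_6.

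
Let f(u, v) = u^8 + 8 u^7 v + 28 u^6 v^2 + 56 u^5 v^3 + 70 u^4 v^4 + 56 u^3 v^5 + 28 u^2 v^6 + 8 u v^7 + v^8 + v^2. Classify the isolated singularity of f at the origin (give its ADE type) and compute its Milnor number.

The Hessian of f at 0 has rank 1. Corank 1: A-series; mu = 7 gives A_7.

Type A_7, Milnor number mu = 7.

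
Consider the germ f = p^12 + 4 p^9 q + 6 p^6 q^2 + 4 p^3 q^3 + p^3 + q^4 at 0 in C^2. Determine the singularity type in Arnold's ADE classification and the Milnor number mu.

Type E6, Milnor number mu = 6.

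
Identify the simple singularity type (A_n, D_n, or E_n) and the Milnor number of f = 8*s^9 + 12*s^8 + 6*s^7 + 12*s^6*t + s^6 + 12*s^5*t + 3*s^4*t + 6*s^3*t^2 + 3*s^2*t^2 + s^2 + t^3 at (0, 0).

The Hessian of f at 0 is [[2, 0], [0, 0]] with rank 1, so corank 1. A Groebner basis of the Jacobian ideal J(f) in C{s,t} is {t^2, s}; counting standard monomials gives mu = 2. Corank 1: A-series; mu = 2 gives A_2.

Type A_{2}, Milnor number mu = 2.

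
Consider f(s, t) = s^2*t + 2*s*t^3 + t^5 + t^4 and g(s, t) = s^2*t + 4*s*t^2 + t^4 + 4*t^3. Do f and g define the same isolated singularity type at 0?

Yes.

The Hessian of f at 0 has rank 0. Corank 2; j^3 = s^2*t has shape L^2 M (L != M), so D-series; mu = 5 gives D_5. The Hessian of g at 0 has rank 0. Corank 2; j^3 = t*(s + 2*t)^2 has shape L^2 M (L != M), so D-series; mu = 5 gives D_5. Both have type D_5, hence right-equivalent.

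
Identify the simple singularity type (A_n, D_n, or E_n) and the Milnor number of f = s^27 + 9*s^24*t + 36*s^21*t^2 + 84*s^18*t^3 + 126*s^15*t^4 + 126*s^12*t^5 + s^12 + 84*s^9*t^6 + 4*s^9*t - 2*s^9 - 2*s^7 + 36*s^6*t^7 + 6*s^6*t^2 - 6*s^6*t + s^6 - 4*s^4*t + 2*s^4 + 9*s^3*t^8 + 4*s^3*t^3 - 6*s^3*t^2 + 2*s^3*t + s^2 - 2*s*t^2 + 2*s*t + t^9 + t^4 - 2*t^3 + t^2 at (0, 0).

The Hessian of f at 0 is [[2, 2], [2, 2]] with rank 1, so corank 1. A Groebner basis of the Jacobian ideal J(f) in C{s,t} is {509*s^2/620 + s*t^3 + 19*s*t^2/155 + 729*s*t/310 + 81*s/620 - 89*t^3/124 + 7*t^2/5 + 81*t/620, -131*s^2/620 - 201*s*t^2/155 - 321*s*t/310 - 139*s/620 + t^4 - 57*t^3/124 - 3*t^2/5 - 139*t/620, s^3 - 117*s^2/620 - 47*s*t^2/155 + 73*s*t/310 + 387*s/620 - 67*t^3/124 - t^2/5 + 387*t/620, s^2*t + 209*s^2/620 + 129*s*t^2/155 + 169*s*t/310 - 119*s/620 + 19*t^3/124 + 2*t^2/5 - 119*t/620}; counting standard monomials gives mu = 8. Corank 1: A-series; mu = 8 gives A_8.

Type A_{8}, Milnor number mu = 8.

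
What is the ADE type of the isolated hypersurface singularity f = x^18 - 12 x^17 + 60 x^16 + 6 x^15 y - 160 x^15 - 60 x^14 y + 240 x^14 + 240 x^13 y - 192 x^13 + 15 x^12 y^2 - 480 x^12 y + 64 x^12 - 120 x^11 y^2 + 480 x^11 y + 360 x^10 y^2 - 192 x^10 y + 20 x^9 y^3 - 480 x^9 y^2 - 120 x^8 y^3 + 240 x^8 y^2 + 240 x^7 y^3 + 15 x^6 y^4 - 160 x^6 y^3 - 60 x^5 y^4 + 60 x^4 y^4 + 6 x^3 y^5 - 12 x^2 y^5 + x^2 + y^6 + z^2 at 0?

A5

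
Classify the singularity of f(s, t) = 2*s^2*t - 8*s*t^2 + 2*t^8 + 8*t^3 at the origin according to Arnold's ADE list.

D_{9}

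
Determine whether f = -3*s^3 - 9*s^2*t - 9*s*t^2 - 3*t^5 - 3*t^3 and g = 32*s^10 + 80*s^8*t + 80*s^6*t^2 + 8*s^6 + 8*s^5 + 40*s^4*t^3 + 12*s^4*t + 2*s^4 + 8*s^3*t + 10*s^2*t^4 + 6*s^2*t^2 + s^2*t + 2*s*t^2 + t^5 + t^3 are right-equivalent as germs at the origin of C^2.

No.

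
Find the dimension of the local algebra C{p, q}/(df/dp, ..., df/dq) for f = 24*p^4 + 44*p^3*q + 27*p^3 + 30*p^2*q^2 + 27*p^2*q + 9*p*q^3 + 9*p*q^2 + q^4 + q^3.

7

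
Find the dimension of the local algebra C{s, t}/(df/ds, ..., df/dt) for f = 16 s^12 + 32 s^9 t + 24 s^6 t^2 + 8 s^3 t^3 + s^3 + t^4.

The Hessian of f at 0 has rank 0. Corank 2; j^3 = s^3 is a perfect cube, so E-series; the 4-jet and mu = 6 give E_6.

6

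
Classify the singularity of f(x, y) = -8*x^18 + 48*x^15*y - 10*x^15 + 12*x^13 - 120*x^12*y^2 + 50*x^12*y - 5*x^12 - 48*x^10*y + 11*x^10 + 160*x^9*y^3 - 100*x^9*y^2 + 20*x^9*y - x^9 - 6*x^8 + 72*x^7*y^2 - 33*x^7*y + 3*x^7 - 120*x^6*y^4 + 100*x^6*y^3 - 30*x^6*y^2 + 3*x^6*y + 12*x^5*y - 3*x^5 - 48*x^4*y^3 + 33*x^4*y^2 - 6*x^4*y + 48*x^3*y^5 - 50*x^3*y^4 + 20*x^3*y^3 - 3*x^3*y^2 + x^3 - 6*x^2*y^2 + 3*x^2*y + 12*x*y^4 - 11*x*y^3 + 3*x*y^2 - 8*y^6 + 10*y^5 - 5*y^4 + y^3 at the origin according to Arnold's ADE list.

The Hessian of f at 0 is [[0, 0], [0, 0]] with rank 0, so corank 2. A Groebner basis of the Jacobian ideal J(f) in C{x,y} is {-x^2/4 - x*y/2 + y^4 - y^3/12 - y^2/4, x^3 - 7*x^2/4 - 7*x*y/2 + 5*y^3/12 - 7*y^2/4, x^2*y + 13*x^2/12 + 13*x*y/6 - 23*y^3/36 + 13*y^2/12, -x^2/2 + x*y^2 - x*y + 5*y^3/6 - y^2/2}; counting standard monomials gives mu = 7. Corank 2; j^3 = (x + y)^3 is a perfect cube, so E-series; the 4-jet and mu = 7 give E_7.

E7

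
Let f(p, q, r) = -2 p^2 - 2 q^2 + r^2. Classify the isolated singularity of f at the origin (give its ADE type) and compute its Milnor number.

The Hessian of f at 0 has rank 3. Corank 0: nondegenerate Morse point, so A_1.

Type A_{1}, Milnor number mu = 1.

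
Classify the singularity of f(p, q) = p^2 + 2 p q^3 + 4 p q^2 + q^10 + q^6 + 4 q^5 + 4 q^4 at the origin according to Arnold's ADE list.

The Hessian of f at 0 is [[2, 0], [0, 0]] with rank 1, so corank 1. A Groebner basis of the Jacobian ideal J(f) in C{p,q} is {p^4 + 8*p^3/3 + 32*p^2*q - 320*p^2/3 - 896*p*q^2/3 + 512*p*q/3 - 1024*p/3 - 2048*q^2/3, p^3*q - 2*p^3 - 16*p^2*q + 48*p^2 + 128*p*q^2 - 64*p*q + 128*p + 256*q^2, p^3/6 + p^2*q^2 - 2*p^2*q + 16*p^2/3 + 40*p*q^2/3 - 16*p*q/3 + 32*p/3 + 64*q^2/3, p + q^3 + 2*q^2}; counting standard monomials gives mu = 9. Corank 1: A-series; mu = 9 gives A_9.

A_{9}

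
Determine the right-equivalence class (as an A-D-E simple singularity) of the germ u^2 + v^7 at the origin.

The Hessian of f at 0 is [[2, 0], [0, 0]] with rank 1, so corank 1. A Groebner basis of the Jacobian ideal J(f) in C{u,v} is {v^6, u}; counting standard monomials gives mu = 6. Corank 1: A-series; mu = 6 gives A_6.

A_{6}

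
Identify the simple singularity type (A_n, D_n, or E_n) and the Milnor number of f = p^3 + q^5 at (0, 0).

Type E8, Milnor number mu = 8.

The Hessian of f at 0 has rank 0. Corank 2; j^3 = p^3 is a perfect cube, so E-series; the 5-jet and mu = 8 give E_8.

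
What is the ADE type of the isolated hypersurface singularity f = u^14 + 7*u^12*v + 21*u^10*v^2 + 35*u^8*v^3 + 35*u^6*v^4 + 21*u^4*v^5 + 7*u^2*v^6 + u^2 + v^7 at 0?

A_6

The Hessian of f at 0 has rank 1. Corank 1: A-series; mu = 6 gives A_6.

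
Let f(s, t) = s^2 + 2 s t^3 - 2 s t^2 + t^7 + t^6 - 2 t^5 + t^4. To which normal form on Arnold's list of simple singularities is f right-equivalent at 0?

The Hessian of f at 0 is [[2, 0], [0, 0]] with rank 1, so corank 1. A Groebner basis of the Jacobian ideal J(f) in C{s,t} is {s^3, s^2*t + s^2/2 + s*t/2 + s/2 - t^2/2, -s^2/2 + s*t^2 + s*t/2 + s/2 - t^2/2, s + t^3 - t^2}; counting standard monomials gives mu = 6. Corank 1: A-series; mu = 6 gives A_6.

A_{6}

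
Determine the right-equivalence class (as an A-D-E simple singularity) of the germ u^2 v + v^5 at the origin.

The Hessian of f at 0 has rank 0. Corank 2; j^3 = u^2*v has shape L^2 M (L != M), so D-series; mu = 6 gives D_6.

D_6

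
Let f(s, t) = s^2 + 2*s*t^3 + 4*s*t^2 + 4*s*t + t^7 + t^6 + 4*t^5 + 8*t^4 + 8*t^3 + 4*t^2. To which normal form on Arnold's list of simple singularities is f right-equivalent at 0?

A6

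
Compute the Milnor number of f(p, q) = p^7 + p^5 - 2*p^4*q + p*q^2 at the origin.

6

The Hessian of f at 0 has rank 0. Corank 2; j^3 = p*q^2 has shape L^2 M (L != M), so D-series; mu = 6 gives D_6.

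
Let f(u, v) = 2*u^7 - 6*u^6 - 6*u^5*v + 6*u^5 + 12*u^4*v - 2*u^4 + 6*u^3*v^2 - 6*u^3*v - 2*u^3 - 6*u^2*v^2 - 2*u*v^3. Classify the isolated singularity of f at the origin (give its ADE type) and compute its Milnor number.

The Hessian of f at 0 is [[0, 0], [0, 0]] with rank 0, so corank 2. A Groebner basis of the Jacobian ideal J(f) in C{u,v} is {3*u^2 + v^4 + v^3, u^3, u^2*v - u^2 - v^3/3, 2*u^2 + u*v^2 + 2*v^3/3}; counting standard monomials gives mu = 7. Corank 2; j^3 = -2*u^3 is a perfect cube, so E-series; the 4-jet and mu = 7 give E_7.

Type E_{7}, Milnor number mu = 7.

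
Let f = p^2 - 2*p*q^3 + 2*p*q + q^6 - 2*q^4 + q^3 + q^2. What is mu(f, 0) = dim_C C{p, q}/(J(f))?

2

The Hessian of f at 0 has rank 1. Corank 1: A-series; mu = 2 gives A_2.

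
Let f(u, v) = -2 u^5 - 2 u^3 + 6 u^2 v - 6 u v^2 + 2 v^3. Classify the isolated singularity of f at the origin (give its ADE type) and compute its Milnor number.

Type E8, Milnor number mu = 8.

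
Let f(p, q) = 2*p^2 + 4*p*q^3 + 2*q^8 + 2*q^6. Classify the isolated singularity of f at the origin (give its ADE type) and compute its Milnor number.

Type A7, Milnor number mu = 7.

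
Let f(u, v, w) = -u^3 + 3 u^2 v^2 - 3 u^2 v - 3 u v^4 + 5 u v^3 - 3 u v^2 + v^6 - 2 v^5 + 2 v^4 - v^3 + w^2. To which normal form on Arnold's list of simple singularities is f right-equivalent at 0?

E_{7}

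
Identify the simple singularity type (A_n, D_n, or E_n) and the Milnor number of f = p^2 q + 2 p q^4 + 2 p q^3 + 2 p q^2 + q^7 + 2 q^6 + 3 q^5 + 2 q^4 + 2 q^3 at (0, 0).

Type D4, Milnor number mu = 4.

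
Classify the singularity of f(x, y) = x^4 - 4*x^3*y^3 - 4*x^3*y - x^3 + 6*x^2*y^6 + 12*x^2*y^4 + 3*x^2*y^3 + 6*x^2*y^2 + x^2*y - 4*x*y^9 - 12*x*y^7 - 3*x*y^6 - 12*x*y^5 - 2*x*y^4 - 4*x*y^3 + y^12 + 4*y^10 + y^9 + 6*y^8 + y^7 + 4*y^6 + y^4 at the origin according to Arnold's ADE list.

D_{5}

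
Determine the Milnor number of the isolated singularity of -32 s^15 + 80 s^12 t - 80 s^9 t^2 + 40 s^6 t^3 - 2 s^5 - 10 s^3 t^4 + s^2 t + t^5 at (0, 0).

6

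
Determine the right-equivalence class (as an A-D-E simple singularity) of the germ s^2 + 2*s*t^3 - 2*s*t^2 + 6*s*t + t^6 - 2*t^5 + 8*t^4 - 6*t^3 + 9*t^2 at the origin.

A3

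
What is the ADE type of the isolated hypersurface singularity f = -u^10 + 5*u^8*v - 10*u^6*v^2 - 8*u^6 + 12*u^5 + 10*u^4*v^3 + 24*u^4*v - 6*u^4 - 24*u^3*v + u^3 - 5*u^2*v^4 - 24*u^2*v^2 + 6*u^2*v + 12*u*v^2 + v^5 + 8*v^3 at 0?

The Hessian of f at 0 has rank 0. Corank 2; j^3 = (u + 2*v)^3 is a perfect cube, so E-series; the 5-jet and mu = 8 give E_8.

E_{8}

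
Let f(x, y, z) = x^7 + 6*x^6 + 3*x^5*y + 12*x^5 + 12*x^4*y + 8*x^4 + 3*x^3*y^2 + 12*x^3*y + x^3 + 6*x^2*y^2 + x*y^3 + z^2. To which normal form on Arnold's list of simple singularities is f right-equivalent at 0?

E_7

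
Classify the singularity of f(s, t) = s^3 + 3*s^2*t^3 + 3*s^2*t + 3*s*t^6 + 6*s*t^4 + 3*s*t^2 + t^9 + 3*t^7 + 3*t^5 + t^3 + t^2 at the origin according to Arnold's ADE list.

A_{2}

The Hessian of f at 0 is [[0, 0], [0, 2]] with rank 1, so corank 1. A Groebner basis of the Jacobian ideal J(f) in C{s,t} is {s^2, t}; counting standard monomials gives mu = 2. Corank 1: A-series; mu = 2 gives A_2.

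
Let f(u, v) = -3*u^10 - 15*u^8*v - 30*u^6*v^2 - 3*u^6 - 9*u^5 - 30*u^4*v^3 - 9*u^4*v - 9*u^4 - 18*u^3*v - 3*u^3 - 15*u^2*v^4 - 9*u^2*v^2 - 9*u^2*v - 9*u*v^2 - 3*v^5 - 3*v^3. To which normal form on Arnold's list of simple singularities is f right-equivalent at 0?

E8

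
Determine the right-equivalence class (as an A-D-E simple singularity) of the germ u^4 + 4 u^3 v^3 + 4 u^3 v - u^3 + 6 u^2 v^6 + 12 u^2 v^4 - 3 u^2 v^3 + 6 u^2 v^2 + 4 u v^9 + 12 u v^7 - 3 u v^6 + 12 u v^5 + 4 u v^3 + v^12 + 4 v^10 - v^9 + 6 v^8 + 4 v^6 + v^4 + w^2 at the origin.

The Hessian of f at 0 has rank 1. Corank 2; j^3 = -u^3 is a perfect cube, so E-series; the 4-jet and mu = 6 give E_6.

E_{6}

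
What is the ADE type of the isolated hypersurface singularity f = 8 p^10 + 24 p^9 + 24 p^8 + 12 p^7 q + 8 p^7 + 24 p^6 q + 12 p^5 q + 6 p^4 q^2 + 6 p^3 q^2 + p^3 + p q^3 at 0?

The Hessian of f at 0 is [[0, 0], [0, 0]] with rank 0, so corank 2. A Groebner basis of the Jacobian ideal J(f) in C{p,q} is {p^3, p*q^2, 3*p^2 + q^3}; counting standard monomials gives mu = 7. Corank 2; j^3 = p^3 is a perfect cube, so E-series; the 4-jet and mu = 7 give E_7.

E7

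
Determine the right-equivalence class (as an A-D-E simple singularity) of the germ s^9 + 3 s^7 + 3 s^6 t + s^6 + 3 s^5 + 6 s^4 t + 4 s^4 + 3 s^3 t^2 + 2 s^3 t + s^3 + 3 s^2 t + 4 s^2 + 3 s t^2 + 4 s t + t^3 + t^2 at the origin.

The Hessian of f at 0 is [[8, 4], [4, 2]] with rank 1, so corank 1. A Groebner basis of the Jacobian ideal J(f) in C{s,t} is {t^2, s + t/2}; counting standard monomials gives mu = 2. Corank 1: A-series; mu = 2 gives A_2.

A_2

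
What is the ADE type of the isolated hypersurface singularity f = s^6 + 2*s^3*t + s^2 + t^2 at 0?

A_1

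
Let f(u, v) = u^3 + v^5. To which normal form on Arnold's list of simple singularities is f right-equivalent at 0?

The Hessian of f at 0 is [[0, 0], [0, 0]] with rank 0, so corank 2. A Groebner basis of the Jacobian ideal J(f) in C{u,v} is {v^4, u^2}; counting standard monomials gives mu = 8. Corank 2; j^3 = u^3 is a perfect cube, so E-series; the 5-jet and mu = 8 give E_8.

E_8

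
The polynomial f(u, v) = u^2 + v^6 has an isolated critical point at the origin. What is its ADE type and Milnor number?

Type A5, Milnor number mu = 5.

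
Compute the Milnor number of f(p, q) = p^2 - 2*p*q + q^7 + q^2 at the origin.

6

The Hessian of f at 0 has rank 1. Corank 1: A-series; mu = 6 gives A_6.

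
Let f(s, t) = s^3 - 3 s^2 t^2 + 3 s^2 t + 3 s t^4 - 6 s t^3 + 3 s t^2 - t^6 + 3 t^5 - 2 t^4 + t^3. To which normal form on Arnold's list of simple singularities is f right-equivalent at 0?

E_{6}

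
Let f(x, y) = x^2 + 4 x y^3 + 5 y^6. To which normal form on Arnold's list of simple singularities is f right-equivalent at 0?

A_{5}

The Hessian of f at 0 has rank 1. Corank 1: A-series; mu = 5 gives A_5.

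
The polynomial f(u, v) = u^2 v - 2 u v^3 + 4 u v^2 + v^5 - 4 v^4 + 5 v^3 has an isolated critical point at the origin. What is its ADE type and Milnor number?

The Hessian of f at 0 has rank 0. Corank 2; j^3 = v*(u^2 + 4*u*v + 5*v^2) splits into three distinct lines over C (the quadratic factor has nonzero discriminant), so D_4.

Type D_{4}, Milnor number mu = 4.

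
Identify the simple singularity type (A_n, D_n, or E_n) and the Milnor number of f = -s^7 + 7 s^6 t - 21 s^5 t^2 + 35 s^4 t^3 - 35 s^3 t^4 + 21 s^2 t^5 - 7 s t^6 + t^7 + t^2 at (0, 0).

The Hessian of f at 0 is [[0, 0], [0, 2]] with rank 1, so corank 1. A Groebner basis of the Jacobian ideal J(f) in C{s,t} is {s^6, t}; counting standard monomials gives mu = 6. Corank 1: A-series; mu = 6 gives A_6.

Type A6, Milnor number mu = 6.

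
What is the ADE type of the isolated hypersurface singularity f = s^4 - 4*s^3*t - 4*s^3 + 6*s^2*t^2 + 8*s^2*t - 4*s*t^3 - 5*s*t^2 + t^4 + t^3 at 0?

The Hessian of f at 0 is [[0, 0], [0, 0]] with rank 0, so corank 2. A Groebner basis of the Jacobian ideal J(f) in C{s,t} is {s*t^2 + 2*s*t - t^2, 4*s*t + t^3 - 2*t^2, s^2 - 3*s*t/2 + t^2/2}; counting standard monomials gives mu = 5. Corank 2; j^3 = -(s - t)*(2*s - t)^2 has shape L^2 M (L != M), so D-series; mu = 5 gives D_5.

D_5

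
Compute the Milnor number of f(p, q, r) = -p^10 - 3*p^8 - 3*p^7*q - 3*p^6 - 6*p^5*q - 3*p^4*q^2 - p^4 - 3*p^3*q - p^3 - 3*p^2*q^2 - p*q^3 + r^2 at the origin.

The Hessian of f at 0 has rank 1. Corank 2; j^3 = -p^3 is a perfect cube, so E-series; the 4-jet and mu = 7 give E_7.

7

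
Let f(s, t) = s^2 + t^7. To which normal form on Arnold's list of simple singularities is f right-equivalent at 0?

A6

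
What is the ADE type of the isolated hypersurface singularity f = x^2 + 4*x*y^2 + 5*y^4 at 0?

A3

The Hessian of f at 0 has rank 1. Corank 1: A-series; mu = 3 gives A_3.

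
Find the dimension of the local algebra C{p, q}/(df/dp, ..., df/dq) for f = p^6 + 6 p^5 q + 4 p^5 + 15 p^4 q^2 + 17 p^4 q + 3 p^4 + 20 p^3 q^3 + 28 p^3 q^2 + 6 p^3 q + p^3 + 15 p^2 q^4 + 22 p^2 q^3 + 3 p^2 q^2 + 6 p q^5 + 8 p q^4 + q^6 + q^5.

8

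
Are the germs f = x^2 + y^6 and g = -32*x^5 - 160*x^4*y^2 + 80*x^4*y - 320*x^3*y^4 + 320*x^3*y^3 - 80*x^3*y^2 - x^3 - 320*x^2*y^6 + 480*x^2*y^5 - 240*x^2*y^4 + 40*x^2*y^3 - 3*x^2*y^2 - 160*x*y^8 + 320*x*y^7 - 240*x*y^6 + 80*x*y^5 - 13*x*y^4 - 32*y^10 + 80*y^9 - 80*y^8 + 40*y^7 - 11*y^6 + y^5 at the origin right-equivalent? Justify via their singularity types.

The Hessian of f at 0 has rank 1. Corank 1: A-series; mu = 5 gives A_5. The Hessian of g at 0 has rank 0. Corank 2; j^3 = -x^3 is a perfect cube, so E-series; the 5-jet and mu = 8 give E_8. f is A_5 but g is E_8, hence not right-equivalent.

No.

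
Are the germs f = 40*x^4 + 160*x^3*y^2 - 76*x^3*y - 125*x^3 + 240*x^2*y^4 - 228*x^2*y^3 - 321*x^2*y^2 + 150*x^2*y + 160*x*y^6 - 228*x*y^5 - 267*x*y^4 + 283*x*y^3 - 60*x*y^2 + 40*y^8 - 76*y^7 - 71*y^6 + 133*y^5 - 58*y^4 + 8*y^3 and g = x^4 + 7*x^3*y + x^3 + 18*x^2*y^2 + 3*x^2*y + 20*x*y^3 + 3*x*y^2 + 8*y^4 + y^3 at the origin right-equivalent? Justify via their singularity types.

Yes.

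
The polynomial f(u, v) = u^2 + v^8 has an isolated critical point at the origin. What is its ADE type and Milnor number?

The Hessian of f at 0 has rank 1. Corank 1: A-series; mu = 7 gives A_7.

Type A_7, Milnor number mu = 7.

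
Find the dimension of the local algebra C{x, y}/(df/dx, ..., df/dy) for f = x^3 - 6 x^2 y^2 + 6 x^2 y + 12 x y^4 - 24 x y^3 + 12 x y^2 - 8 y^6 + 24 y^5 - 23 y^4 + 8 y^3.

6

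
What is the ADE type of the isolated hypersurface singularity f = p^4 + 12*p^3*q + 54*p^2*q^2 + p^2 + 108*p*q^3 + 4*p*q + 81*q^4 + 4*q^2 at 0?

The Hessian of f at 0 has rank 1. Corank 1: A-series; mu = 3 gives A_3.

A_{3}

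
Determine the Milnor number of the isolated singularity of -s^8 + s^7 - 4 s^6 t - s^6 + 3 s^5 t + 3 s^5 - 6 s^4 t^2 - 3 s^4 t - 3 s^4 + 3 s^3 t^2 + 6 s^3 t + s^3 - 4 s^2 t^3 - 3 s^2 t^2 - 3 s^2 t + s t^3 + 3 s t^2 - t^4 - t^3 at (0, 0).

The Hessian of f at 0 is [[0, 0], [0, 0]] with rank 0, so corank 2. A Groebner basis of the Jacobian ideal J(f) in C{s,t} is {3*s^2/4 - 3*s*t/2 + t^4 + t^3/4 + 3*t^2/4, s^3 + 3*s^2/2 - 3*s*t - t^3/2 + 3*t^2/2, s^2*t + 5*s^2/4 - 5*s*t/2 - 7*t^3/12 + 5*t^2/4, 3*s^2/4 + s*t^2 - 3*s*t/2 - 3*t^3/4 + 3*t^2/4}; counting standard monomials gives mu = 7. Corank 2; j^3 = (s - t)^3 is a perfect cube, so E-series; the 4-jet and mu = 7 give E_7.

7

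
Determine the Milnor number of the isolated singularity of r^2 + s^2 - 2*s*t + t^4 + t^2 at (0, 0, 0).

The Hessian of f at 0 has rank 2. Corank 1: A-series; mu = 3 gives A_3.

3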